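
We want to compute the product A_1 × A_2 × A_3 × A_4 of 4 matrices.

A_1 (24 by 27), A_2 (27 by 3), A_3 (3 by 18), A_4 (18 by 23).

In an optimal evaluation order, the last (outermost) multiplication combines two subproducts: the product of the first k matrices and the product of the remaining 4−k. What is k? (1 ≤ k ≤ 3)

2

Adjacent pairs: A_1A_2 = 24·27·3 = 1944; A_2A_3 = 27·3·18 = 1458; A_3A_4 = 3·18·23 = 1242.
Length 3: A_1..A_3: k=1: 0+1458+24·27·18=13122; k=2: 1944+0+24·3·18=3240 → min 3240 | A_2..A_4: k=2: 0+1242+27·3·23=3105; k=3: 1458+0+27·18·23=12636 → min 3105.
Top-level splits: k=1: (A_1..A_1)·(A_2..A_4) → 0+3105+24·27·23 = 18009; k=2: (A_1..A_2)·(A_3..A_4) → 1944+1242+24·3·23 = 4842; k=3: (A_1..A_3)·(A_4..A_4) → 3240+0+24·18·23 = 13176.
Best split is after A_2, i.e. k = 2.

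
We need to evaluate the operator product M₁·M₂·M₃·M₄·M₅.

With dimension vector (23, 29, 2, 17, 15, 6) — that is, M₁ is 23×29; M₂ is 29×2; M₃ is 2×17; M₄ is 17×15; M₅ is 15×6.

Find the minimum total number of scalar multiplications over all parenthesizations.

2300

Adjacent pairs: M₁M₂ = 23·29·2 = 1334; M₂M₃ = 29·2·17 = 986; M₃M₄ = 2·17·15 = 510; M₄M₅ = 17·15·6 = 1530.
Length 3: M₁..M₃: k=1: 0+986+23·29·17=12325; k=2: 1334+0+23·2·17=2116 → min 2116 | M₂..M₄: k=2: 0+510+29·2·15=1380; k=3: 986+0+29·17·15=8381 → min 1380 | M₃..M₅: k=3: 0+1530+2·17·6=1734; k=4: 510+0+2·15·6=690 → min 690.
Length 4: M₁..M₄: k=1: 0+1380+23·29·15=11385; k=2: 1334+510+23·2·15=2534; k=3: 2116+0+23·17·15=7981 → min 2534 | M₂..M₅: k=2: 0+690+29·2·6=1038; k=3: 986+1530+29·17·6=5474; k=4: 1380+0+29·15·6=3990 → min 1038.
Length 5: M₁..M₅: k=1: 0+1038+23·29·6=5040; k=2: 1334+690+23·2·6=2300; k=3: 2116+1530+23·17·6=5992; k=4: 2534+0+23·15·6=4604 → min 2300.
Optimal order: ((M₁·M₂)·((M₃·M₄)·M₅)) with cost 2300.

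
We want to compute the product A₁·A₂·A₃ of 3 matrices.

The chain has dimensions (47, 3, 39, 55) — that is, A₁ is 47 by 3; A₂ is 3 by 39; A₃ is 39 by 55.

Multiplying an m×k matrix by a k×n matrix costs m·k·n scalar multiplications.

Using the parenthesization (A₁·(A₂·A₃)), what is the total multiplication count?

(A₂·A₃): 3×39 by 39×55 → 3×55, cost 3·39·55 = 6435
(A₁·(A₂·A₃)): 47×3 by 3×55 → 47×55, cost 47·3·55 = 7755; cumulative 14190
Total: 14190 scalar multiplications.

14190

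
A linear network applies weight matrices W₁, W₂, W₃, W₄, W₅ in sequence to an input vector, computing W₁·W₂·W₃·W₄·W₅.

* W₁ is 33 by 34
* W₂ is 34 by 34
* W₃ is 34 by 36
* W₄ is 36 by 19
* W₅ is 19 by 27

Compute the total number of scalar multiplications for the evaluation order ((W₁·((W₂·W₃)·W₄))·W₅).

(W₂·W₃): 34×34 by 34×36 → 34×36, cost 34·34·36 = 41616
((W₂·W₃)·W₄): 34×36 by 36×19 → 34×19, cost 34·36·19 = 23256; cumulative 64872
(W₁·((W₂·W₃)·W₄)): 33×34 by 34×19 → 33×19, cost 33·34·19 = 21318; cumulative 86190
((W₁·((W₂·W₃)·W₄))·W₅): 33×19 by 19×27 → 33×27, cost 33·19·27 = 16929; cumulative 103119
Total: 103119 scalar multiplications.

103119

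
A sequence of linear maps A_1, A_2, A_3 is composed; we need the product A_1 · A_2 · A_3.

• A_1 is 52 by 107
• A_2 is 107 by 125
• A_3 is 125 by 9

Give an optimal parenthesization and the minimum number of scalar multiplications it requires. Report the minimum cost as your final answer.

(A_1 · (A_2 · A_3)): cost 170451.
((A_1 · A_2) · A_3): cost 754000.
Optimal: (A_1 · (A_2 · A_3)) with cost 170451.

170451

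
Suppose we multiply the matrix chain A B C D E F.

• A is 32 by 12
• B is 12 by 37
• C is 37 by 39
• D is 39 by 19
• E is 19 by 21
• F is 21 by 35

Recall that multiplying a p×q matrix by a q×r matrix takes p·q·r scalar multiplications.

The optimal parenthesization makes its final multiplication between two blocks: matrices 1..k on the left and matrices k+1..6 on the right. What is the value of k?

Adjacent pairs: AB = 32·12·37 = 14208; BC = 12·37·39 = 17316; CD = 37·39·19 = 27417; DE = 39·19·21 = 15561; EF = 19·21·35 = 13965.
Length 3: A..C: k=1: 0+17316+32·12·39=32292; k=2: 14208+0+32·37·39=60384 → min 32292 | B..D: k=2: 0+27417+12·37·19=35853; k=3: 17316+0+12·39·19=26208 → min 26208 | C..E: k=3: 0+15561+37·39·21=45864; k=4: 27417+0+37·19·21=42180 → min 42180 | D..F: k=4: 0+13965+39·19·35=39900; k=5: 15561+0+39·21·35=44226 → min 39900.
Length 4: A..D: k=1: 0+26208+32·12·19=33504; k=2: 14208+27417+32·37·19=64121; k=3: 32292+0+32·39·19=56004 → min 33504 | B..E: k=2: 0+42180+12·37·21=51504; k=3: 17316+15561+12·39·21=42705; k=4: 26208+0+12·19·21=30996 → min 30996 | C..F: k=3: 0+39900+37·39·35=90405; k=4: 27417+13965+37·19·35=65987; k=5: 42180+0+37·21·35=69375 → min 65987.
Length 5: A..E: k=1: 0+30996+32·12·21=39060; k=2: 14208+42180+32·37·21=81252; k=3: 32292+15561+32·39·21=74061; k=4: 33504+0+32·19·21=46272 → min 39060 | B..F: k=2: 0+65987+12·37·35=81527; k=3: 17316+39900+12·39·35=73596; k=4: 26208+13965+12·19·35=48153; k=5: 30996+0+12·21·35=39816 → min 39816.
Top-level splits: k=1: (A..A)·(B..F) → 0+39816+32·12·35 = 53256; k=2: (A..B)·(C..F) → 14208+65987+32·37·35 = 121635; k=3: (A..C)·(D..F) → 32292+39900+32·39·35 = 115872; k=4: (A..D)·(E..F) → 33504+13965+32·19·35 = 68749; k=5: (A..E)·(F..F) → 39060+0+32·21·35 = 62580.
Best split is after A, i.e. k = 1.

1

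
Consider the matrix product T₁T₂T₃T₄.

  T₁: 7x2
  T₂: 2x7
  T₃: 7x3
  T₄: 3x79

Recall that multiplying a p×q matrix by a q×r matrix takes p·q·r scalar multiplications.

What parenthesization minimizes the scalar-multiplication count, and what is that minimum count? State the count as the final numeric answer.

1622

Adjacent pairs: T₁T₂ = 7·2·7 = 98; T₂T₃ = 2·7·3 = 42; T₃T₄ = 7·3·79 = 1659.
Length 3: T₁..T₃: k=1: 0+42+7·2·3=84; k=2: 98+0+7·7·3=245 → min 84 | T₂..T₄: k=2: 0+1659+2·7·79=2765; k=3: 42+0+2·3·79=516 → min 516.
Length 4: T₁..T₄: k=1: 0+516+7·2·79=1622; k=2: 98+1659+7·7·79=5628; k=3: 84+0+7·3·79=1743 → min 1622.
Optimal parenthesization: (T₁((T₂T₃)T₄)) with cost 1622.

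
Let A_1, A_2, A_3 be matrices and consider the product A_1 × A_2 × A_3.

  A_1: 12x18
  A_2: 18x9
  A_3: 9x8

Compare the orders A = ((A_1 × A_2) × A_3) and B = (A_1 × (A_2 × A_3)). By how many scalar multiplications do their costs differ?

216

Order A = ((A_1 × A_2) × A_3): (A_1 × A_2): 12×18 by 18×9 → 12×9, cost 12·18·9 = 1944; ((A_1 × A_2) × A_3): 12×9 by 9×8 → 12×8, cost 12·9·8 = 864; cumulative 2808. Total 2808.
Order B = (A_1 × (A_2 × A_3)): (A_2 × A_3): 18×9 by 9×8 → 18×8, cost 18·9·8 = 1296; (A_1 × (A_2 × A_3)): 12×18 by 18×8 → 12×8, cost 12·18·8 = 1728; cumulative 3024. Total 3024.
Difference: |2808 − 3024| = 216.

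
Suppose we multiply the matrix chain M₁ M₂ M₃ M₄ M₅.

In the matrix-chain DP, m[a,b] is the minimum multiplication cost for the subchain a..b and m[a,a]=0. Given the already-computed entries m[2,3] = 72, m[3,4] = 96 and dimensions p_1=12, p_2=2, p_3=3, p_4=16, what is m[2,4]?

m[2,4] = min over k∈[2,3] of m[2,k]+m[k+1,4]+p_{1}·p_k·p_{4}.
k=2: 0 + 96 + 12·2·16 = 480; k=3: 72 + 0 + 12·3·16 = 648.
Minimum: 480 at k=2.

480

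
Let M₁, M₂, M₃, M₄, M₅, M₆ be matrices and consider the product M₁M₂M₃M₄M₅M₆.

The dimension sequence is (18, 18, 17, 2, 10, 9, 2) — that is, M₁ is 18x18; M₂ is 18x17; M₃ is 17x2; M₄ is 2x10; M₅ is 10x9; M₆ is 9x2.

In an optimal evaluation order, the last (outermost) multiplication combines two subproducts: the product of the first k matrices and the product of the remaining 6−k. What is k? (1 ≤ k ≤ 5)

Adjacent pairs: M₁M₂ = 18·18·17 = 5508; M₂M₃ = 18·17·2 = 612; M₃M₄ = 17·2·10 = 340; M₄M₅ = 2·10·9 = 180; M₅M₆ = 10·9·2 = 180.
Length 3: M₁..M₃: k=1: 0+612+18·18·2=1260; k=2: 5508+0+18·17·2=6120 → min 1260 | M₂..M₄: k=2: 0+340+18·17·10=3400; k=3: 612+0+18·2·10=972 → min 972 | M₃..M₅: k=3: 0+180+17·2·9=486; k=4: 340+0+17·10·9=1870 → min 486 | M₄..M₆: k=4: 0+180+2·10·2=220; k=5: 180+0+2·9·2=216 → min 216.
Length 4: M₁..M₄: k=1: 0+972+18·18·10=4212; k=2: 5508+340+18·17·10=8908; k=3: 1260+0+18·2·10=1620 → min 1620 | M₂..M₅: k=2: 0+486+18·17·9=3240; k=3: 612+180+18·2·9=1116; k=4: 972+0+18·10·9=2592 → min 1116 | M₃..M₆: k=3: 0+216+17·2·2=284; k=4: 340+180+17·10·2=860; k=5: 486+0+17·9·2=792 → min 284.
Length 5: M₁..M₅: k=1: 0+1116+18·18·9=4032; k=2: 5508+486+18·17·9=8748; k=3: 1260+180+18·2·9=1764; k=4: 1620+0+18·10·9=3240 → min 1764 | M₂..M₆: k=2: 0+284+18·17·2=896; k=3: 612+216+18·2·2=900; k=4: 972+180+18·10·2=1512; k=5: 1116+0+18·9·2=1440 → min 896.
Top-level splits: k=1: (M₁..M₁)·(M₂..M₆) → 0+896+18·18·2 = 1544; k=2: (M₁..M₂)·(M₃..M₆) → 5508+284+18·17·2 = 6404; k=3: (M₁..M₃)·(M₄..M₆) → 1260+216+18·2·2 = 1548; k=4: (M₁..M₄)·(M₅..M₆) → 1620+180+18·10·2 = 2160; k=5: (M₁..M₅)·(M₆..M₆) → 1764+0+18·9·2 = 2088.
Best split is after M₁, i.e. k = 1.

1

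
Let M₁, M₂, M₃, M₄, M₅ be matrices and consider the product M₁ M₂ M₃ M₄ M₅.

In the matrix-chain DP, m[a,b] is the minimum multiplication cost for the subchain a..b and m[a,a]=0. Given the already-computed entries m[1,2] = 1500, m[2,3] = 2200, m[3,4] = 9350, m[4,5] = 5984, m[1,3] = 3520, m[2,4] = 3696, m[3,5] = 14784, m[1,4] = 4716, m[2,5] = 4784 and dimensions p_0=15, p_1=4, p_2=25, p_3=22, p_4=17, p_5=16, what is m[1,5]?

m[1,5] = min over k∈[1,4] of m[1,k]+m[k+1,5]+p_{0}·p_k·p_{5}.
k=1: 0 + 4784 + 15·4·16 = 5744; k=2: 1500 + 14784 + 15·25·16 = 22284; k=3: 3520 + 5984 + 15·22·16 = 14784; k=4: 4716 + 0 + 15·17·16 = 8796.
Minimum: 5744 at k=1.

5744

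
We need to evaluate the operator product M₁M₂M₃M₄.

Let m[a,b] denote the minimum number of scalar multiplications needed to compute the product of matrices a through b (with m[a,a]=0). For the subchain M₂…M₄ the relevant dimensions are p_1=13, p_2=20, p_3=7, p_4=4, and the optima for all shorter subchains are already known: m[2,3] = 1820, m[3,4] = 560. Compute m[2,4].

m[2,4] = min over k∈[2,3] of m[2,k]+m[k+1,4]+p_{1}·p_k·p_{4}.
k=2: 0 + 560 + 13·20·4 = 1600; k=3: 1820 + 0 + 13·7·4 = 2184.
Minimum: 1600 at k=2.

1600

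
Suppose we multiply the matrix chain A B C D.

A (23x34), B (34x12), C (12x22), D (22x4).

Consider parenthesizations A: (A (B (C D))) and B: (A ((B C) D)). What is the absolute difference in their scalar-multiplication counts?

Order A = (A (B (C D))): (C D): 12×22 by 22×4 → 12×4, cost 12·22·4 = 1056; (B (C D)): 34×12 by 12×4 → 34×4, cost 34·12·4 = 1632; cumulative 2688; (A (B (C D))): 23×34 by 34×4 → 23×4, cost 23·34·4 = 3128; cumulative 5816. Total 5816.
Order B = (A ((B C) D)): (B C): 34×12 by 12×22 → 34×22, cost 34·12·22 = 8976; ((B C) D): 34×22 by 22×4 → 34×4, cost 34·22·4 = 2992; cumulative 11968; (A ((B C) D)): 23×34 by 34×4 → 23×4, cost 23·34·4 = 3128; cumulative 15096. Total 15096.
Difference: |5816 − 15096| = 9280.

9280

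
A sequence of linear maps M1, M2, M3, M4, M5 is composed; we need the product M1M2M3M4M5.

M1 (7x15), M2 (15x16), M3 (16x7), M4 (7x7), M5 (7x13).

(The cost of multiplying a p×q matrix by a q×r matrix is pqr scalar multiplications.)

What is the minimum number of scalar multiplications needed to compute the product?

3395

Adjacent pairs: M1M2 = 7·15·16 = 1680; M2M3 = 15·16·7 = 1680; M3M4 = 16·7·7 = 784; M4M5 = 7·7·13 = 637.
Length 3: M1..M3: k=1: 0+1680+7·15·7=2415; k=2: 1680+0+7·16·7=2464 → min 2415 | M2..M4: k=2: 0+784+15·16·7=2464; k=3: 1680+0+15·7·7=2415 → min 2415 | M3..M5: k=3: 0+637+16·7·13=2093; k=4: 784+0+16·7·13=2240 → min 2093.
Length 4: M1..M4: k=1: 0+2415+7·15·7=3150; k=2: 1680+784+7·16·7=3248; k=3: 2415+0+7·7·7=2758 → min 2758 | M2..M5: k=2: 0+2093+15·16·13=5213; k=3: 1680+637+15·7·13=3682; k=4: 2415+0+15·7·13=3780 → min 3682.
Length 5: M1..M5: k=1: 0+3682+7·15·13=5047; k=2: 1680+2093+7·16·13=5229; k=3: 2415+637+7·7·13=3689; k=4: 2758+0+7·7·13=3395 → min 3395.
Optimal order: (((M1(M2M3))M4)M5) with cost 3395.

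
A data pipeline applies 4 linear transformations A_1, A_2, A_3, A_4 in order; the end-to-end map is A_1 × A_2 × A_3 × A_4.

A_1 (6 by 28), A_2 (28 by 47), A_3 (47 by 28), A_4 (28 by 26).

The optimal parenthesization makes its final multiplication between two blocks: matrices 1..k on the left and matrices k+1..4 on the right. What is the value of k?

3

Adjacent pairs: A_1A_2 = 6·28·47 = 7896; A_2A_3 = 28·47·28 = 36848; A_3A_4 = 47·28·26 = 34216.
Length 3: A_1..A_3: k=1: 0+36848+6·28·28=41552; k=2: 7896+0+6·47·28=15792 → min 15792 | A_2..A_4: k=2: 0+34216+28·47·26=68432; k=3: 36848+0+28·28·26=57232 → min 57232.
Top-level splits: k=1: (A_1..A_1)·(A_2..A_4) → 0+57232+6·28·26 = 61600; k=2: (A_1..A_2)·(A_3..A_4) → 7896+34216+6·47·26 = 49444; k=3: (A_1..A_3)·(A_4..A_4) → 15792+0+6·28·26 = 20160.
Best split is after A_3, i.e. k = 3.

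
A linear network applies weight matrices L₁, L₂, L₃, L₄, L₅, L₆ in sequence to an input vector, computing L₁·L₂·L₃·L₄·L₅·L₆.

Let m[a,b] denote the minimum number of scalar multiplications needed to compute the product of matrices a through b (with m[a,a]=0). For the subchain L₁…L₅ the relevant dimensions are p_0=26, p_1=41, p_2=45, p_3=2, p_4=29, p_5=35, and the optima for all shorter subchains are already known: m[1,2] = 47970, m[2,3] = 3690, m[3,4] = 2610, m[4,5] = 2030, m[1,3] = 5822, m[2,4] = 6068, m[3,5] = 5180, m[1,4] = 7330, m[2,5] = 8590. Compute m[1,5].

m[1,5] = min over k∈[1,4] of m[1,k]+m[k+1,5]+p_{0}·p_k·p_{5}.
k=1: 0 + 8590 + 26·41·35 = 45900; k=2: 47970 + 5180 + 26·45·35 = 94100; k=3: 5822 + 2030 + 26·2·35 = 9672; k=4: 7330 + 0 + 26·29·35 = 33720.
Minimum: 9672 at k=3.

9672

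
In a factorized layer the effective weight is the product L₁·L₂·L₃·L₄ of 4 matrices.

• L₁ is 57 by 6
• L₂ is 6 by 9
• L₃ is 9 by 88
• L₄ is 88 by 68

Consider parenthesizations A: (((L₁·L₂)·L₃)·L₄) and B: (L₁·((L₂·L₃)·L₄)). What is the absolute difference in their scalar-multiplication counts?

Order A = (((L₁·L₂)·L₃)·L₄): (L₁·L₂): 57×6 by 6×9 → 57×9, cost 57·6·9 = 3078; ((L₁·L₂)·L₃): 57×9 by 9×88 → 57×88, cost 57·9·88 = 45144; cumulative 48222; (((L₁·L₂)·L₃)·L₄): 57×88 by 88×68 → 57×68, cost 57·88·68 = 341088; cumulative 389310. Total 389310.
Order B = (L₁·((L₂·L₃)·L₄)): (L₂·L₃): 6×9 by 9×88 → 6×88, cost 6·9·88 = 4752; ((L₂·L₃)·L₄): 6×88 by 88×68 → 6×68, cost 6·88·68 = 35904; cumulative 40656; (L₁·((L₂·L₃)·L₄)): 57×6 by 6×68 → 57×68, cost 57·6·68 = 23256; cumulative 63912. Total 63912.
Difference: |389310 − 63912| = 325398.

325398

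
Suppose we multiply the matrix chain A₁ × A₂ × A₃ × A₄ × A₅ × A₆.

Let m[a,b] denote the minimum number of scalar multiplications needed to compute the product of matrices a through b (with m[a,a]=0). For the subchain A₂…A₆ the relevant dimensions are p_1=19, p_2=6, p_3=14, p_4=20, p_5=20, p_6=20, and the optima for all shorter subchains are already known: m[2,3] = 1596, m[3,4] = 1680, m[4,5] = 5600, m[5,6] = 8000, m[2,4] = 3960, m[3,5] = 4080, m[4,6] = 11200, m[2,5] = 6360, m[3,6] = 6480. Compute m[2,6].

8760

m[2,6] = min over k∈[2,5] of m[2,k]+m[k+1,6]+p_{1}·p_k·p_{6}.
k=2: 0 + 6480 + 19·6·20 = 8760; k=3: 1596 + 11200 + 19·14·20 = 18116; k=4: 3960 + 8000 + 19·20·20 = 19560; k=5: 6360 + 0 + 19·20·20 = 13960.
Minimum: 8760 at k=2.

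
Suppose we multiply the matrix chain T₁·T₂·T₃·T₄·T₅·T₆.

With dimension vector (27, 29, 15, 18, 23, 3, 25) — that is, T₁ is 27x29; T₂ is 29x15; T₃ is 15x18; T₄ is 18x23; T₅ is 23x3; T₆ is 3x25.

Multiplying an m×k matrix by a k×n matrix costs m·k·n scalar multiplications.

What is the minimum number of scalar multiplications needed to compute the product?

Adjacent pairs: T₁T₂ = 27·29·15 = 11745; T₂T₃ = 29·15·18 = 7830; T₃T₄ = 15·18·23 = 6210; T₄T₅ = 18·23·3 = 1242; T₅T₆ = 23·3·25 = 1725.
Length 3: T₁..T₃: k=1: 0+7830+27·29·18=21924; k=2: 11745+0+27·15·18=19035 → min 19035 | T₂..T₄: k=2: 0+6210+29·15·23=16215; k=3: 7830+0+29·18·23=19836 → min 16215 | T₃..T₅: k=3: 0+1242+15·18·3=2052; k=4: 6210+0+15·23·3=7245 → min 2052 | T₄..T₆: k=4: 0+1725+18·23·25=12075; k=5: 1242+0+18·3·25=2592 → min 2592.
Length 4: T₁..T₄: k=1: 0+16215+27·29·23=34224; k=2: 11745+6210+27·15·23=27270; k=3: 19035+0+27·18·23=30213 → min 27270 | T₂..T₅: k=2: 0+2052+29·15·3=3357; k=3: 7830+1242+29·18·3=10638; k=4: 16215+0+29·23·3=18216 → min 3357 | T₃..T₆: k=3: 0+2592+15·18·25=9342; k=4: 6210+1725+15·23·25=16560; k=5: 2052+0+15·3·25=3177 → min 3177.
Length 5: T₁..T₅: k=1: 0+3357+27·29·3=5706; k=2: 11745+2052+27·15·3=15012; k=3: 19035+1242+27·18·3=21735; k=4: 27270+0+27·23·3=29133 → min 5706 | T₂..T₆: k=2: 0+3177+29·15·25=14052; k=3: 7830+2592+29·18·25=23472; k=4: 16215+1725+29·23·25=34615; k=5: 3357+0+29·3·25=5532 → min 5532.
Length 6: T₁..T₆: k=1: 0+5532+27·29·25=25107; k=2: 11745+3177+27·15·25=25047; k=3: 19035+2592+27·18·25=33777; k=4: 27270+1725+27·23·25=44520; k=5: 5706+0+27·3·25=7731 → min 7731.
Optimal order: ((T₁·(T₂·(T₃·(T₄·T₅))))·T₆) with cost 7731.

7731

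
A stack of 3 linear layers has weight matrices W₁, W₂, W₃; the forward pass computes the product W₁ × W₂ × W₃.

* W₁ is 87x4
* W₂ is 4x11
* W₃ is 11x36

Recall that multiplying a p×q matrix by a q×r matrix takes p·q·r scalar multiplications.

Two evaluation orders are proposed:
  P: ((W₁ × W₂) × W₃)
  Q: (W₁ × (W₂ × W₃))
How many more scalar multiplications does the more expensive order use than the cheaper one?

24168

Order P = ((W₁ × W₂) × W₃): (W₁ × W₂): 87×4 by 4×11 → 87×11, cost 87·4·11 = 3828; ((W₁ × W₂) × W₃): 87×11 by 11×36 → 87×36, cost 87·11·36 = 34452; cumulative 38280. Total 38280.
Order Q = (W₁ × (W₂ × W₃)): (W₂ × W₃): 4×11 by 11×36 → 4×36, cost 4·11·36 = 1584; (W₁ × (W₂ × W₃)): 87×4 by 4×36 → 87×36, cost 87·4·36 = 12528; cumulative 14112. Total 14112.
Difference: |38280 − 14112| = 24168.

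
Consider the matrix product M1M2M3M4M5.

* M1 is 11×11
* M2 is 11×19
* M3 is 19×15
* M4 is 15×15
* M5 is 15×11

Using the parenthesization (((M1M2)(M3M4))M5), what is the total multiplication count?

(M1M2): 11×11 by 11×19 → 11×19, cost 11·11·19 = 2299
(M3M4): 19×15 by 15×15 → 19×15, cost 19·15·15 = 4275
((M1M2)(M3M4)): 11×19 by 19×15 → 11×15, cost 11·19·15 = 3135; cumulative 9709
(((M1M2)(M3M4))M5): 11×15 by 15×11 → 11×11, cost 11·15·11 = 1815; cumulative 11524
Total: 11524 scalar multiplications.

11524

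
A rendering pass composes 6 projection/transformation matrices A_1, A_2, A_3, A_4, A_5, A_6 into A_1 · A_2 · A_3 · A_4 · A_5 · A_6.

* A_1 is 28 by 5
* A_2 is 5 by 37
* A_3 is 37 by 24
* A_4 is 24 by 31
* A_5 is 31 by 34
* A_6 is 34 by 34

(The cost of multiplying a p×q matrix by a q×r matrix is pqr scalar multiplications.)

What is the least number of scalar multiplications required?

23970

Adjacent pairs: A_1A_2 = 28·5·37 = 5180; A_2A_3 = 5·37·24 = 4440; A_3A_4 = 37·24·31 = 27528; A_4A_5 = 24·31·34 = 25296; A_5A_6 = 31·34·34 = 35836.
Length 3: A_1..A_3: k=1: 0+4440+28·5·24=7800; k=2: 5180+0+28·37·24=30044 → min 7800 | A_2..A_4: k=2: 0+27528+5·37·31=33263; k=3: 4440+0+5·24·31=8160 → min 8160 | A_3..A_5: k=3: 0+25296+37·24·34=55488; k=4: 27528+0+37·31·34=66526 → min 55488 | A_4..A_6: k=4: 0+35836+24·31·34=61132; k=5: 25296+0+24·34·34=53040 → min 53040.
Length 4: A_1..A_4: k=1: 0+8160+28·5·31=12500; k=2: 5180+27528+28·37·31=64824; k=3: 7800+0+28·24·31=28632 → min 12500 | A_2..A_5: k=2: 0+55488+5·37·34=61778; k=3: 4440+25296+5·24·34=33816; k=4: 8160+0+5·31·34=13430 → min 13430 | A_3..A_6: k=3: 0+53040+37·24·34=83232; k=4: 27528+35836+37·31·34=102362; k=5: 55488+0+37·34·34=98260 → min 83232.
Length 5: A_1..A_5: k=1: 0+13430+28·5·34=18190; k=2: 5180+55488+28·37·34=95892; k=3: 7800+25296+28·24·34=55944; k=4: 12500+0+28·31·34=42012 → min 18190 | A_2..A_6: k=2: 0+83232+5·37·34=89522; k=3: 4440+53040+5·24·34=61560; k=4: 8160+35836+5·31·34=49266; k=5: 13430+0+5·34·34=19210 → min 19210.
Length 6: A_1..A_6: k=1: 0+19210+28·5·34=23970; k=2: 5180+83232+28·37·34=123636; k=3: 7800+53040+28·24·34=83688; k=4: 12500+35836+28·31·34=77848; k=5: 18190+0+28·34·34=50558 → min 23970.
Optimal order: (A_1 · ((((A_2 · A_3) · A_4) · A_5) · A_6)) with cost 23970.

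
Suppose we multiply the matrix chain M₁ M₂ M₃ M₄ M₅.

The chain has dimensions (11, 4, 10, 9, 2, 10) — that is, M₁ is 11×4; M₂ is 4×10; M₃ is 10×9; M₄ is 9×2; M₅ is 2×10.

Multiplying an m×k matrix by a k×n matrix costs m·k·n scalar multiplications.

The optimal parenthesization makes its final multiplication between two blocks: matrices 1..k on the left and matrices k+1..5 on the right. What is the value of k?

4

Adjacent pairs: M₁M₂ = 11·4·10 = 440; M₂M₃ = 4·10·9 = 360; M₃M₄ = 10·9·2 = 180; M₄M₅ = 9·2·10 = 180.
Length 3: M₁..M₃: k=1: 0+360+11·4·9=756; k=2: 440+0+11·10·9=1430 → min 756 | M₂..M₄: k=2: 0+180+4·10·2=260; k=3: 360+0+4·9·2=432 → min 260 | M₃..M₅: k=3: 0+180+10·9·10=1080; k=4: 180+0+10·2·10=380 → min 380.
Length 4: M₁..M₄: k=1: 0+260+11·4·2=348; k=2: 440+180+11·10·2=840; k=3: 756+0+11·9·2=954 → min 348 | M₂..M₅: k=2: 0+380+4·10·10=780; k=3: 360+180+4·9·10=900; k=4: 260+0+4·2·10=340 → min 340.
Top-level splits: k=1: (M₁..M₁)·(M₂..M₅) → 0+340+11·4·10 = 780; k=2: (M₁..M₂)·(M₃..M₅) → 440+380+11·10·10 = 1920; k=3: (M₁..M₃)·(M₄..M₅) → 756+180+11·9·10 = 1926; k=4: (M₁..M₄)·(M₅..M₅) → 348+0+11·2·10 = 568.
Best split is after M₄, i.e. k = 4.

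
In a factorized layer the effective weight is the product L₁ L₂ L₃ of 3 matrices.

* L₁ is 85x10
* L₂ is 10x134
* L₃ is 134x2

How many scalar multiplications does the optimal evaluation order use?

4380

Order (L₁ (L₂ L₃)): (L₂ L₃): 10×134 by 134×2 → 10×2, cost 10·134·2 = 2680; (L₁ (L₂ L₃)): 85×10 by 10×2 → 85×2, cost 85·10·2 = 1700; cumulative 4380. Total 4380.
Order ((L₁ L₂) L₃): (L₁ L₂): 85×10 by 10×134 → 85×134, cost 85·10·134 = 113900; ((L₁ L₂) L₃): 85×134 by 134×2 → 85×2, cost 85·134·2 = 22780; cumulative 136680. Total 136680.
Minimum: 4380.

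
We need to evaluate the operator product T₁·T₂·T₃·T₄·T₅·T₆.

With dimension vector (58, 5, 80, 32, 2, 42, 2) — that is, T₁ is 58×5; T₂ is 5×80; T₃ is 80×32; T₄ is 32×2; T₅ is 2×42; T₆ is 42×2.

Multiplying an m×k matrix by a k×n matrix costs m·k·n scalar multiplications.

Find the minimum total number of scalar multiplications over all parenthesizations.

Adjacent pairs: T₁T₂ = 58·5·80 = 23200; T₂T₃ = 5·80·32 = 12800; T₃T₄ = 80·32·2 = 5120; T₄T₅ = 32·2·42 = 2688; T₅T₆ = 2·42·2 = 168.
Length 3: T₁..T₃: k=1: 0+12800+58·5·32=22080; k=2: 23200+0+58·80·32=171680 → min 22080 | T₂..T₄: k=2: 0+5120+5·80·2=5920; k=3: 12800+0+5·32·2=13120 → min 5920 | T₃..T₅: k=3: 0+2688+80·32·42=110208; k=4: 5120+0+80·2·42=11840 → min 11840 | T₄..T₆: k=4: 0+168+32·2·2=296; k=5: 2688+0+32·42·2=5376 → min 296.
Length 4: T₁..T₄: k=1: 0+5920+58·5·2=6500; k=2: 23200+5120+58·80·2=37600; k=3: 22080+0+58·32·2=25792 → min 6500 | T₂..T₅: k=2: 0+11840+5·80·42=28640; k=3: 12800+2688+5·32·42=22208; k=4: 5920+0+5·2·42=6340 → min 6340 | T₃..T₆: k=3: 0+296+80·32·2=5416; k=4: 5120+168+80·2·2=5608; k=5: 11840+0+80·42·2=18560 → min 5416.
Length 5: T₁..T₅: k=1: 0+6340+58·5·42=18520; k=2: 23200+11840+58·80·42=229920; k=3: 22080+2688+58·32·42=102720; k=4: 6500+0+58·2·42=11372 → min 11372 | T₂..T₆: k=2: 0+5416+5·80·2=6216; k=3: 12800+296+5·32·2=13416; k=4: 5920+168+5·2·2=6108; k=5: 6340+0+5·42·2=6760 → min 6108.
Length 6: T₁..T₆: k=1: 0+6108+58·5·2=6688; k=2: 23200+5416+58·80·2=37896; k=3: 22080+296+58·32·2=26088; k=4: 6500+168+58·2·2=6900; k=5: 11372+0+58·42·2=16244 → min 6688.
Optimal order: (T₁·((T₂·(T₃·T₄))·(T₅·T₆))) with cost 6688.

6688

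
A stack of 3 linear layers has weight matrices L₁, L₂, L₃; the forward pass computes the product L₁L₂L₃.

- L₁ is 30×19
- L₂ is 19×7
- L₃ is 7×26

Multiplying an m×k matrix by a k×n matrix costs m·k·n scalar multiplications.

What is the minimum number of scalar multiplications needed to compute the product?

9450

Order (L₁(L₂L₃)): (L₂L₃): 19×7 by 7×26 → 19×26, cost 19·7·26 = 3458; (L₁(L₂L₃)): 30×19 by 19×26 → 30×26, cost 30·19·26 = 14820; cumulative 18278. Total 18278.
Order ((L₁L₂)L₃): (L₁L₂): 30×19 by 19×7 → 30×7, cost 30·19·7 = 3990; ((L₁L₂)L₃): 30×7 by 7×26 → 30×26, cost 30·7·26 = 5460; cumulative 9450. Total 9450.
Minimum: 9450.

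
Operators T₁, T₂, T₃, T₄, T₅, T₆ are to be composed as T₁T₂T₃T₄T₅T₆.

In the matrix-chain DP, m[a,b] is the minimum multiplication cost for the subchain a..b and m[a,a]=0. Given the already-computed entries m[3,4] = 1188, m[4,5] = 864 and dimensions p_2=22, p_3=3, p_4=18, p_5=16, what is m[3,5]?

1920

m[3,5] = min over k∈[3,4] of m[3,k]+m[k+1,5]+p_{2}·p_k·p_{5}.
k=3: 0 + 864 + 22·3·16 = 1920; k=4: 1188 + 0 + 22·18·16 = 7524.
Minimum: 1920 at k=3.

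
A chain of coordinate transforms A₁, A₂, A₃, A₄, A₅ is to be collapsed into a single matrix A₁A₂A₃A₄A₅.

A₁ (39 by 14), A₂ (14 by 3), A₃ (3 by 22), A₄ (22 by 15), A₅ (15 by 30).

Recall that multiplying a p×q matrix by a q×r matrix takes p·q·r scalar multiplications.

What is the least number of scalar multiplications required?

Adjacent pairs: A₁A₂ = 39·14·3 = 1638; A₂A₃ = 14·3·22 = 924; A₃A₄ = 3·22·15 = 990; A₄A₅ = 22·15·30 = 9900.
Length 3: A₁..A₃: k=1: 0+924+39·14·22=12936; k=2: 1638+0+39·3·22=4212 → min 4212 | A₂..A₄: k=2: 0+990+14·3·15=1620; k=3: 924+0+14·22·15=5544 → min 1620 | A₃..A₅: k=3: 0+9900+3·22·30=11880; k=4: 990+0+3·15·30=2340 → min 2340.
Length 4: A₁..A₄: k=1: 0+1620+39·14·15=9810; k=2: 1638+990+39·3·15=4383; k=3: 4212+0+39·22·15=17082 → min 4383 | A₂..A₅: k=2: 0+2340+14·3·30=3600; k=3: 924+9900+14·22·30=20064; k=4: 1620+0+14·15·30=7920 → min 3600.
Length 5: A₁..A₅: k=1: 0+3600+39·14·30=19980; k=2: 1638+2340+39·3·30=7488; k=3: 4212+9900+39·22·30=39852; k=4: 4383+0+39·15·30=21933 → min 7488.
Optimal order: ((A₁A₂)((A₃A₄)A₅)) with cost 7488.

7488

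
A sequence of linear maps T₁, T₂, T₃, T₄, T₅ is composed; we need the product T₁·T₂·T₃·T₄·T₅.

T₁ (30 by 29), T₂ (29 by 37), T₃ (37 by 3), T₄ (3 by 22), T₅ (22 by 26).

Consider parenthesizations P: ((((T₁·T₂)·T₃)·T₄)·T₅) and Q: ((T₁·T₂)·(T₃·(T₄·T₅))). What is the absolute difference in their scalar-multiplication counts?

Order P = ((((T₁·T₂)·T₃)·T₄)·T₅): (T₁·T₂): 30×29 by 29×37 → 30×37, cost 30·29·37 = 32190; ((T₁·T₂)·T₃): 30×37 by 37×3 → 30×3, cost 30·37·3 = 3330; cumulative 35520; (((T₁·T₂)·T₃)·T₄): 30×3 by 3×22 → 30×22, cost 30·3·22 = 1980; cumulative 37500; ((((T₁·T₂)·T₃)·T₄)·T₅): 30×22 by 22×26 → 30×26, cost 30·22·26 = 17160; cumulative 54660. Total 54660.
Order Q = ((T₁·T₂)·(T₃·(T₄·T₅))): (T₁·T₂): 30×29 by 29×37 → 30×37, cost 30·29·37 = 32190; (T₄·T₅): 3×22 by 22×26 → 3×26, cost 3·22·26 = 1716; (T₃·(T₄·T₅)): 37×3 by 3×26 → 37×26, cost 37·3·26 = 2886; cumulative 4602; ((T₁·T₂)·(T₃·(T₄·T₅))): 30×37 by 37×26 → 30×26, cost 30·37·26 = 28860; cumulative 65652. Total 65652.
Difference: |54660 − 65652| = 10992.

10992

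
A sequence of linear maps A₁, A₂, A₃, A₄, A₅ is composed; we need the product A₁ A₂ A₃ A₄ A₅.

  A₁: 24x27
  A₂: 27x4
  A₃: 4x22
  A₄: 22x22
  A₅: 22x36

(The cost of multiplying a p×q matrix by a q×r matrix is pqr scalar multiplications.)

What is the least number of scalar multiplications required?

Adjacent pairs: A₁A₂ = 24·27·4 = 2592; A₂A₃ = 27·4·22 = 2376; A₃A₄ = 4·22·22 = 1936; A₄A₅ = 22·22·36 = 17424.
Length 3: A₁..A₃: k=1: 0+2376+24·27·22=16632; k=2: 2592+0+24·4·22=4704 → min 4704 | A₂..A₄: k=2: 0+1936+27·4·22=4312; k=3: 2376+0+27·22·22=15444 → min 4312 | A₃..A₅: k=3: 0+17424+4·22·36=20592; k=4: 1936+0+4·22·36=5104 → min 5104.
Length 4: A₁..A₄: k=1: 0+4312+24·27·22=18568; k=2: 2592+1936+24·4·22=6640; k=3: 4704+0+24·22·22=16320 → min 6640 | A₂..A₅: k=2: 0+5104+27·4·36=8992; k=3: 2376+17424+27·22·36=41184; k=4: 4312+0+27·22·36=25696 → min 8992.
Length 5: A₁..A₅: k=1: 0+8992+24·27·36=32320; k=2: 2592+5104+24·4·36=11152; k=3: 4704+17424+24·22·36=41136; k=4: 6640+0+24·22·36=25648 → min 11152.
Optimal order: ((A₁ A₂) ((A₃ A₄) A₅)) with cost 11152.

11152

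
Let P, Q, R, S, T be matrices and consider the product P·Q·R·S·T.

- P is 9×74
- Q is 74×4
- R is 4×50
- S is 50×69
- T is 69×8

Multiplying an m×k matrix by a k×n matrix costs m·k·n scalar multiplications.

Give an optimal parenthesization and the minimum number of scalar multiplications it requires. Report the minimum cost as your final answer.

18960

Adjacent pairs: PQ = 9·74·4 = 2664; QR = 74·4·50 = 14800; RS = 4·50·69 = 13800; ST = 50·69·8 = 27600.
Length 3: P..R: k=1: 0+14800+9·74·50=48100; k=2: 2664+0+9·4·50=4464 → min 4464 | Q..S: k=2: 0+13800+74·4·69=34224; k=3: 14800+0+74·50·69=270100 → min 34224 | R..T: k=3: 0+27600+4·50·8=29200; k=4: 13800+0+4·69·8=16008 → min 16008.
Length 4: P..S: k=1: 0+34224+9·74·69=80178; k=2: 2664+13800+9·4·69=18948; k=3: 4464+0+9·50·69=35514 → min 18948 | Q..T: k=2: 0+16008+74·4·8=18376; k=3: 14800+27600+74·50·8=72000; k=4: 34224+0+74·69·8=75072 → min 18376.
Length 5: P..T: k=1: 0+18376+9·74·8=23704; k=2: 2664+16008+9·4·8=18960; k=3: 4464+27600+9·50·8=35664; k=4: 18948+0+9·69·8=23916 → min 18960.
Optimal parenthesization: ((P·Q)·((R·S)·T)) with cost 18960.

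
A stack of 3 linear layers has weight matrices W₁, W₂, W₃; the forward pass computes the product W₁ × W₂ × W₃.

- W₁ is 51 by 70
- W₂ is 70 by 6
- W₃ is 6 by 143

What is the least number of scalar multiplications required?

65178

Order (W₁ × (W₂ × W₃)): (W₂ × W₃): 70×6 by 6×143 → 70×143, cost 70·6·143 = 60060; (W₁ × (W₂ × W₃)): 51×70 by 70×143 → 51×143, cost 51·70·143 = 510510; cumulative 570570. Total 570570.
Order ((W₁ × W₂) × W₃): (W₁ × W₂): 51×70 by 70×6 → 51×6, cost 51·70·6 = 21420; ((W₁ × W₂) × W₃): 51×6 by 6×143 → 51×143, cost 51·6·143 = 43758; cumulative 65178. Total 65178.
Minimum: 65178.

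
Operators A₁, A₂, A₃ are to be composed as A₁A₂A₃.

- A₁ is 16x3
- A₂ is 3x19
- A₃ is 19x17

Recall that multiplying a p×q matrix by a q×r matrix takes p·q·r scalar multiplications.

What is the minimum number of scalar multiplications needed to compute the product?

Order (A₁(A₂A₃)): (A₂A₃): 3×19 by 19×17 → 3×17, cost 3·19·17 = 969; (A₁(A₂A₃)): 16×3 by 3×17 → 16×17, cost 16·3·17 = 816; cumulative 1785. Total 1785.
Order ((A₁A₂)A₃): (A₁A₂): 16×3 by 3×19 → 16×19, cost 16·3·19 = 912; ((A₁A₂)A₃): 16×19 by 19×17 → 16×17, cost 16·19·17 = 5168; cumulative 6080. Total 6080.
Minimum: 1785.

1785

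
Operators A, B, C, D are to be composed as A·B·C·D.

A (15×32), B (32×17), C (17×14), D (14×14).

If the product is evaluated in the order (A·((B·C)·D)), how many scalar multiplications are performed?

20608

(B·C): 32×17 by 17×14 → 32×14, cost 32·17·14 = 7616
((B·C)·D): 32×14 by 14×14 → 32×14, cost 32·14·14 = 6272; cumulative 13888
(A·((B·C)·D)): 15×32 by 32×14 → 15×14, cost 15·32·14 = 6720; cumulative 20608
Total: 20608 scalar multiplications.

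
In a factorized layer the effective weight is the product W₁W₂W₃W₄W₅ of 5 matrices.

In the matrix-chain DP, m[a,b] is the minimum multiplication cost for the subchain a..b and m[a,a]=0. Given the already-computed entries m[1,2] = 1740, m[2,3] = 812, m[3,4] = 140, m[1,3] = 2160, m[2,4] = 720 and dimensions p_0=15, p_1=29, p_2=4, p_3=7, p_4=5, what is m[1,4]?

m[1,4] = min over k∈[1,3] of m[1,k]+m[k+1,4]+p_{0}·p_k·p_{4}.
k=1: 0 + 720 + 15·29·5 = 2895; k=2: 1740 + 140 + 15·4·5 = 2180; k=3: 2160 + 0 + 15·7·5 = 2685.
Minimum: 2180 at k=2.

2180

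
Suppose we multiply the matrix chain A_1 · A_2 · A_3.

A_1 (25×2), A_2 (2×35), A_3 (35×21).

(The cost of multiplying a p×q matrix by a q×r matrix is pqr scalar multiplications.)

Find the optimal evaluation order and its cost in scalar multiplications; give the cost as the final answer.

2520

(A_1 · (A_2 · A_3)): cost 2520.
((A_1 · A_2) · A_3): cost 20125.
Optimal: (A_1 · (A_2 · A_3)) with cost 2520.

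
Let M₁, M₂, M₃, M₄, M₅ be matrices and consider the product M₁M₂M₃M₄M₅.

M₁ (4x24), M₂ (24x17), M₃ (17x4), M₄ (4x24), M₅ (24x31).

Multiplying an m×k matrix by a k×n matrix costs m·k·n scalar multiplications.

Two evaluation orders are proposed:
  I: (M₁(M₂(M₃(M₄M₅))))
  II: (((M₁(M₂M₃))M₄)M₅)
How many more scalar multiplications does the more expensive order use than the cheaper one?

Order I = (M₁(M₂(M₃(M₄M₅)))): (M₄M₅): 4×24 by 24×31 → 4×31, cost 4·24·31 = 2976; (M₃(M₄M₅)): 17×4 by 4×31 → 17×31, cost 17·4·31 = 2108; cumulative 5084; (M₂(M₃(M₄M₅))): 24×17 by 17×31 → 24×31, cost 24·17·31 = 12648; cumulative 17732; (M₁(M₂(M₃(M₄M₅)))): 4×24 by 24×31 → 4×31, cost 4·24·31 = 2976; cumulative 20708. Total 20708.
Order II = (((M₁(M₂M₃))M₄)M₅): (M₂M₃): 24×17 by 17×4 → 24×4, cost 24·17·4 = 1632; (M₁(M₂M₃)): 4×24 by 24×4 → 4×4, cost 4·24·4 = 384; cumulative 2016; ((M₁(M₂M₃))M₄): 4×4 by 4×24 → 4×24, cost 4·4·24 = 384; cumulative 2400; (((M₁(M₂M₃))M₄)M₅): 4×24 by 24×31 → 4×31, cost 4·24·31 = 2976; cumulative 5376. Total 5376.
Difference: |20708 − 5376| = 15332.

15332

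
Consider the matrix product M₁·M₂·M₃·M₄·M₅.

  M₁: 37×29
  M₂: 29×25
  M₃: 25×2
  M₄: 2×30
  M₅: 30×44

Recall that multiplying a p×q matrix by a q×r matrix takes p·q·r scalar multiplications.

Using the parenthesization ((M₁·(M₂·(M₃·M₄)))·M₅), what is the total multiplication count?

104280

(M₃·M₄): 25×2 by 2×30 → 25×30, cost 25·2·30 = 1500
(M₂·(M₃·M₄)): 29×25 by 25×30 → 29×30, cost 29·25·30 = 21750; cumulative 23250
(M₁·(M₂·(M₃·M₄))): 37×29 by 29×30 → 37×30, cost 37·29·30 = 32190; cumulative 55440
((M₁·(M₂·(M₃·M₄)))·M₅): 37×30 by 30×44 → 37×44, cost 37·30·44 = 48840; cumulative 104280
Total: 104280 scalar multiplications.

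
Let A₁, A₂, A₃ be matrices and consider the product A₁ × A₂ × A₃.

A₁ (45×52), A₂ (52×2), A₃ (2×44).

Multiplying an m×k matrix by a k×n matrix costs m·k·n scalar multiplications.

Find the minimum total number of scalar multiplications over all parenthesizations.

8640

Order (A₁ × (A₂ × A₃)): (A₂ × A₃): 52×2 by 2×44 → 52×44, cost 52·2·44 = 4576; (A₁ × (A₂ × A₃)): 45×52 by 52×44 → 45×44, cost 45·52·44 = 102960; cumulative 107536. Total 107536.
Order ((A₁ × A₂) × A₃): (A₁ × A₂): 45×52 by 52×2 → 45×2, cost 45·52·2 = 4680; ((A₁ × A₂) × A₃): 45×2 by 2×44 → 45×44, cost 45·2·44 = 3960; cumulative 8640. Total 8640.
Minimum: 8640.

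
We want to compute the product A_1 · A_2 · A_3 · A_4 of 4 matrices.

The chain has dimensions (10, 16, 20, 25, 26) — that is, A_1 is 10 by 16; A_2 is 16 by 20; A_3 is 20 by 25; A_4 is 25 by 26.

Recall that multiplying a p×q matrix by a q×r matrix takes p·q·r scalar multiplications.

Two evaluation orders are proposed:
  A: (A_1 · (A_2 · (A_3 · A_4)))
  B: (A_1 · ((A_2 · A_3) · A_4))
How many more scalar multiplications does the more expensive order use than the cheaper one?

Order A = (A_1 · (A_2 · (A_3 · A_4))): (A_3 · A_4): 20×25 by 25×26 → 20×26, cost 20·25·26 = 13000; (A_2 · (A_3 · A_4)): 16×20 by 20×26 → 16×26, cost 16·20·26 = 8320; cumulative 21320; (A_1 · (A_2 · (A_3 · A_4))): 10×16 by 16×26 → 10×26, cost 10·16·26 = 4160; cumulative 25480. Total 25480.
Order B = (A_1 · ((A_2 · A_3) · A_4)): (A_2 · A_3): 16×20 by 20×25 → 16×25, cost 16·20·25 = 8000; ((A_2 · A_3) · A_4): 16×25 by 25×26 → 16×26, cost 16·25·26 = 10400; cumulative 18400; (A_1 · ((A_2 · A_3) · A_4)): 10×16 by 16×26 → 10×26, cost 10·16·26 = 4160; cumulative 22560. Total 22560.
Difference: |25480 − 22560| = 2920.

2920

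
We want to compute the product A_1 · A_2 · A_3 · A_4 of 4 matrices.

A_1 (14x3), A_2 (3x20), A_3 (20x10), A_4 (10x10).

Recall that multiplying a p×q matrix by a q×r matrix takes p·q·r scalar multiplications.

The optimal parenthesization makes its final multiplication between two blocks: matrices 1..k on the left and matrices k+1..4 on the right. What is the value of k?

1

Adjacent pairs: A_1A_2 = 14·3·20 = 840; A_2A_3 = 3·20·10 = 600; A_3A_4 = 20·10·10 = 2000.
Length 3: A_1..A_3: k=1: 0+600+14·3·10=1020; k=2: 840+0+14·20·10=3640 → min 1020 | A_2..A_4: k=2: 0+2000+3·20·10=2600; k=3: 600+0+3·10·10=900 → min 900.
Top-level splits: k=1: (A_1..A_1)·(A_2..A_4) → 0+900+14·3·10 = 1320; k=2: (A_1..A_2)·(A_3..A_4) → 840+2000+14·20·10 = 5640; k=3: (A_1..A_3)·(A_4..A_4) → 1020+0+14·10·10 = 2420.
Best split is after A_1, i.e. k = 1.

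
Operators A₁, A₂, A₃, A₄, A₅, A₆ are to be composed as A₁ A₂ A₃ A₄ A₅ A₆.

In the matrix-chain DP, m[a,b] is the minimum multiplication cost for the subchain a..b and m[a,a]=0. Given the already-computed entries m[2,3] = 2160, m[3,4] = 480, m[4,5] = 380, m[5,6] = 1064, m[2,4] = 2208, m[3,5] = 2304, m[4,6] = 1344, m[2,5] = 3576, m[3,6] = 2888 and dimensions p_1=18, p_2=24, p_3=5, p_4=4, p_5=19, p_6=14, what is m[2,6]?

m[2,6] = min over k∈[2,5] of m[2,k]+m[k+1,6]+p_{1}·p_k·p_{6}.
k=2: 0 + 2888 + 18·24·14 = 8936; k=3: 2160 + 1344 + 18·5·14 = 4764; k=4: 2208 + 1064 + 18·4·14 = 4280; k=5: 3576 + 0 + 18·19·14 = 8364.
Minimum: 4280 at k=4.

4280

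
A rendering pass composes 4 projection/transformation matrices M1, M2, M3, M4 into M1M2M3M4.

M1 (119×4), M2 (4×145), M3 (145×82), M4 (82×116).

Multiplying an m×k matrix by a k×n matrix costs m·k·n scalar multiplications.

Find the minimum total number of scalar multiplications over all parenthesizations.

140824

Adjacent pairs: M1M2 = 119·4·145 = 69020; M2M3 = 4·145·82 = 47560; M3M4 = 145·82·116 = 1379240.
Length 3: M1..M3: k=1: 0+47560+119·4·82=86592; k=2: 69020+0+119·145·82=1483930 → min 86592 | M2..M4: k=2: 0+1379240+4·145·116=1446520; k=3: 47560+0+4·82·116=85608 → min 85608.
Length 4: M1..M4: k=1: 0+85608+119·4·116=140824; k=2: 69020+1379240+119·145·116=3449840; k=3: 86592+0+119·82·116=1218520 → min 140824.
Optimal order: (M1((M2M3)M4)) with cost 140824.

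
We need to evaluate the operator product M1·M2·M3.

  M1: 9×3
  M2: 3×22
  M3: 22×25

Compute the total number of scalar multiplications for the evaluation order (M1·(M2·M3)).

2325

(M2·M3): 3×22 by 22×25 → 3×25, cost 3·22·25 = 1650
(M1·(M2·M3)): 9×3 by 3×25 → 9×25, cost 9·3·25 = 675; cumulative 2325
Total: 2325 scalar multiplications.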